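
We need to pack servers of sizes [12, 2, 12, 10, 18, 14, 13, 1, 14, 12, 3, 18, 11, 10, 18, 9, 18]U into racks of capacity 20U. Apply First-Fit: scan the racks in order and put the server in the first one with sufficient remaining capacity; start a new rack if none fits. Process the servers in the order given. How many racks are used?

12 racks

Put 12U in rack 1; 8U remain.
Put 2U in rack 1; 6U remain.
Put 12U in rack 2; 8U remain.
Put 10U in rack 3; 10U remain.
Put 18U in rack 4; 2U remain.
Put 14U in rack 5; 6U remain.
Put 13U in rack 6; 7U remain.
Put 1U in rack 1; 5U remain.
Put 14U in rack 7; 6U remain.
Put 12U in rack 8; 8U remain.
Put 3U in rack 1; 2U remain.
Put 18U in rack 9; 2U remain.
Put 11U in rack 10; 9U remain.
Put 10U in rack 3; 0U remain.
Put 18U in rack 11; 2U remain.
Put 9U in rack 10; 0U remain.
Put 18U in rack 12; 2U remain.
Final racks: [12,2,1,3] [12] [10,10] [18] [14] [13] [14] [12] [18] [11,9] [18] [18].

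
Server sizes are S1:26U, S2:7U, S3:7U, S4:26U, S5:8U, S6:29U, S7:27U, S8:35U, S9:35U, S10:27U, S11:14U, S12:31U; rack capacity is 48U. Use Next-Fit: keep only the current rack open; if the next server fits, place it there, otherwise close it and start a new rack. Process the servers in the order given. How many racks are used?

S1 (26U) → rack 1 (remaining 22U)
S2 (7U) → rack 1 (remaining 15U)
S3 (7U) → rack 1 (remaining 8U)
S4 (26U) → rack 2 (remaining 22U)
S5 (8U) → rack 2 (remaining 14U)
S6 (29U) → rack 3 (remaining 19U)
S7 (27U) → rack 4 (remaining 21U)
S8 (35U) → rack 5 (remaining 13U)
S9 (35U) → rack 6 (remaining 13U)
S10 (27U) → rack 7 (remaining 21U)
S11 (14U) → rack 7 (remaining 7U)
S12 (31U) → rack 8 (remaining 17U)

8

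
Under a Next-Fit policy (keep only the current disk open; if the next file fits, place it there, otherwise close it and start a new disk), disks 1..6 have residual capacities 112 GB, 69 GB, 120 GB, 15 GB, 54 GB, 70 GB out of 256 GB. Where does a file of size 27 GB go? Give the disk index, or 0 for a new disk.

6

Next-Fit only looks at disk 6, which has 70 GB free.
27 GB fits there.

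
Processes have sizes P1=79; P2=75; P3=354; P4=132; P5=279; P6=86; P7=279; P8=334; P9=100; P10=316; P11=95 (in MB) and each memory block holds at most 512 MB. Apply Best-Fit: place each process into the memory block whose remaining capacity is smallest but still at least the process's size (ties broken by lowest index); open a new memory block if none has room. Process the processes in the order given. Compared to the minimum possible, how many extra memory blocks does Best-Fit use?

0

Best-Fit: [79,75,354] [132,279,86] [279] [334,100] [316,95] → 5 memory blocks.
Total size 2129 MB; any packing needs at least ⌈2129/512⌉ = 5 memory blocks.
So 5 is already optimal.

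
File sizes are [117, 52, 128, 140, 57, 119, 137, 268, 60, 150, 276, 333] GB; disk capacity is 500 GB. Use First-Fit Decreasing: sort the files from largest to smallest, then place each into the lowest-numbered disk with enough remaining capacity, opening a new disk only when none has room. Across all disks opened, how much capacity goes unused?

163

Sorted descending: 333, 276, 268, 150, 140, 137, 128, 119, 117, 60, 57, 52.
Put 333 GB in disk 1; 167 GB remain.
Put 276 GB in disk 2; 224 GB remain.
Put 268 GB in disk 3; 232 GB remain.
Put 150 GB in disk 1; 17 GB remain.
Put 140 GB in disk 2; 84 GB remain.
Put 137 GB in disk 3; 95 GB remain.
Put 128 GB in disk 4; 372 GB remain.
Put 119 GB in disk 4; 253 GB remain.
Put 117 GB in disk 4; 136 GB remain.
Put 60 GB in disk 2; 24 GB remain.
Put 57 GB in disk 3; 38 GB remain.
Put 52 GB in disk 4; 84 GB remain.
4 disks × 500 GB = 2000 GB; used 1837 GB; unused 163 GB.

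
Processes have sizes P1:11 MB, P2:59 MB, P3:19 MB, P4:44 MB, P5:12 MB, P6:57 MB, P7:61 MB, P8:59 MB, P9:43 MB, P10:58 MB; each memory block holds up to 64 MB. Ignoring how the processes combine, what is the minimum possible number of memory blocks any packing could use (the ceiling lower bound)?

7 memory blocks

Total size = 11 + 59 + 19 + 44 + 12 + 57 + 61 + 59 + 43 + 58 = 423 MB.
⌈423 / 64⌉ = 7.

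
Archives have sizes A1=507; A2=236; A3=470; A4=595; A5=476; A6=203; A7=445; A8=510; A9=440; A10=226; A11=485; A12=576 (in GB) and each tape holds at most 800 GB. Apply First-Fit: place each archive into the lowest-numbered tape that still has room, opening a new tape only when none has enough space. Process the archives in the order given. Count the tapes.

9 tapes

tape 1: place A1 (507 GB), 293 GB left
tape 1: place A2 (236 GB), 57 GB left
tape 2: place A3 (470 GB), 330 GB left
tape 3: place A4 (595 GB), 205 GB left
tape 4: place A5 (476 GB), 324 GB left
tape 2: place A6 (203 GB), 127 GB left
tape 5: place A7 (445 GB), 355 GB left
tape 6: place A8 (510 GB), 290 GB left
tape 7: place A9 (440 GB), 360 GB left
tape 4: place A10 (226 GB), 98 GB left
tape 8: place A11 (485 GB), 315 GB left
tape 9: place A12 (576 GB), 224 GB left
Final tapes: [507,236] [470,203] [595] [476,226] [445] [510] [440] [485] [576].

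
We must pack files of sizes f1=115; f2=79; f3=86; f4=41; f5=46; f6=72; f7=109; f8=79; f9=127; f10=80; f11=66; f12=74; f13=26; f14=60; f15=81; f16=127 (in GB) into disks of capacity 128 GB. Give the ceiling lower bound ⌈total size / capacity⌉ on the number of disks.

10

Total size = 115 + 79 + 86 + 41 + 46 + 72 + 109 + 79 + 127 + 80 + 66 + 74 + 26 + 60 + 81 + 127 = 1268 GB.
⌈1268 / 128⌉ = 10.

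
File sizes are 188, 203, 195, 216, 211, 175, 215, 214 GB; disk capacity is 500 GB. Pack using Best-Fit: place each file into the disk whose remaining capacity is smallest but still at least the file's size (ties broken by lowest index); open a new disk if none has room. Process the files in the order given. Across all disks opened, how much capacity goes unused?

383

188 GB → disk 1 (remaining 312 GB)
203 GB → disk 1 (remaining 109 GB)
195 GB → disk 2 (remaining 305 GB)
216 GB → disk 2 (remaining 89 GB)
211 GB → disk 3 (remaining 289 GB)
175 GB → disk 3 (remaining 114 GB)
215 GB → disk 4 (remaining 285 GB)
214 GB → disk 4 (remaining 71 GB)
4 disks × 500 GB = 2000 GB; used 1617 GB; unused 383 GB.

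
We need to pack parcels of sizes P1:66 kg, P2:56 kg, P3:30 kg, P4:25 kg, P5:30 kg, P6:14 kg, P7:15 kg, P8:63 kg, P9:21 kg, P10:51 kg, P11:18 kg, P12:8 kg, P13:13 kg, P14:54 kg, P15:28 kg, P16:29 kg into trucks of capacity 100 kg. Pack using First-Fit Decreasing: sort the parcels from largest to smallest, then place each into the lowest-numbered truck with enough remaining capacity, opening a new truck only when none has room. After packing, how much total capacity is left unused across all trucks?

Sorted descending: 66, 63, 56, 54, 51, 30, 30, 29, 28, 25, 21, 18, 15, 14, 13, 8.
66 kg → truck 1 (remaining 34 kg)
63 kg → truck 2 (remaining 37 kg)
56 kg → truck 3 (remaining 44 kg)
54 kg → truck 4 (remaining 46 kg)
51 kg → truck 5 (remaining 49 kg)
30 kg → truck 1 (remaining 4 kg)
30 kg → truck 2 (remaining 7 kg)
29 kg → truck 3 (remaining 15 kg)
28 kg → truck 4 (remaining 18 kg)
25 kg → truck 5 (remaining 24 kg)
21 kg → truck 5 (remaining 3 kg)
18 kg → truck 4 (remaining 0 kg)
15 kg → truck 3 (remaining 0 kg)
14 kg → truck 6 (remaining 86 kg)
13 kg → truck 6 (remaining 73 kg)
8 kg → truck 6 (remaining 65 kg)
6 trucks × 100 kg = 600 kg; used 521 kg; unused 79 kg.

79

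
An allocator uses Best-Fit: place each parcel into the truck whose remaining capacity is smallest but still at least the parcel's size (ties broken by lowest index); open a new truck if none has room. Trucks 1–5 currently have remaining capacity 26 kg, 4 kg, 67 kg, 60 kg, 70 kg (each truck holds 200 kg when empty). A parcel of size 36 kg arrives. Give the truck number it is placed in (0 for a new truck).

Trucks with room: truck 3 (67 kg), truck 4 (60 kg), truck 5 (70 kg).
Tightest fit is truck 4 with 60 kg free.

4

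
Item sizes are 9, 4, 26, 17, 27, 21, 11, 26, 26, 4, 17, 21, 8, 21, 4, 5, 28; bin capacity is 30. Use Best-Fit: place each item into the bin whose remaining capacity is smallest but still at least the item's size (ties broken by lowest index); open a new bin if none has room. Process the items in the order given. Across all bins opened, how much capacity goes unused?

25

Put 9 in bin 1; 21 remain.
Put 4 in bin 1; 17 remain.
Put 26 in bin 2; 4 remain.
Put 17 in bin 1; 0 remain.
Put 27 in bin 3; 3 remain.
Put 21 in bin 4; 9 remain.
Put 11 in bin 5; 19 remain.
Put 26 in bin 6; 4 remain.
Put 26 in bin 7; 4 remain.
Put 4 in bin 2; 0 remain.
Put 17 in bin 5; 2 remain.
Put 21 in bin 8; 9 remain.
Put 8 in bin 4; 1 remain.
Put 21 in bin 9; 9 remain.
Put 4 in bin 6; 0 remain.
Put 5 in bin 8; 4 remain.
Put 28 in bin 10; 2 remain.
10 bins × 30 = 300; used 275; unused 25.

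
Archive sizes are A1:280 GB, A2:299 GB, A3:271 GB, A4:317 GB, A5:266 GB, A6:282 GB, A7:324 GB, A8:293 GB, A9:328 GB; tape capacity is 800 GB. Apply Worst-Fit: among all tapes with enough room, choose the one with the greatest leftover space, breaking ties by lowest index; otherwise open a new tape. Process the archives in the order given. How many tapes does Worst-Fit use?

A1 (280 GB) → tape 1 (remaining 520 GB)
A2 (299 GB) → tape 1 (remaining 221 GB)
A3 (271 GB) → tape 2 (remaining 529 GB)
A4 (317 GB) → tape 2 (remaining 212 GB)
A5 (266 GB) → tape 3 (remaining 534 GB)
A6 (282 GB) → tape 3 (remaining 252 GB)
A7 (324 GB) → tape 4 (remaining 476 GB)
A8 (293 GB) → tape 4 (remaining 183 GB)
A9 (328 GB) → tape 5 (remaining 472 GB)
Final tapes: [280,299] [271,317] [266,282] [324,293] [328].

5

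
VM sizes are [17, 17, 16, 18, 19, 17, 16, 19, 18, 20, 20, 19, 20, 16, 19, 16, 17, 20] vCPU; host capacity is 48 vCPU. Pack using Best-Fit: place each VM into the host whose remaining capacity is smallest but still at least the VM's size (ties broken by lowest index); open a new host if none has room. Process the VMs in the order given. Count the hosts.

Put 17 vCPU in host 1; 31 vCPU remain.
Put 17 vCPU in host 1; 14 vCPU remain.
Put 16 vCPU in host 2; 32 vCPU remain.
Put 18 vCPU in host 2; 14 vCPU remain.
Put 19 vCPU in host 3; 29 vCPU remain.
Put 17 vCPU in host 3; 12 vCPU remain.
Put 16 vCPU in host 4; 32 vCPU remain.
Put 19 vCPU in host 4; 13 vCPU remain.
Put 18 vCPU in host 5; 30 vCPU remain.
Put 20 vCPU in host 5; 10 vCPU remain.
Put 20 vCPU in host 6; 28 vCPU remain.
Put 19 vCPU in host 6; 9 vCPU remain.
Put 20 vCPU in host 7; 28 vCPU remain.
Put 16 vCPU in host 7; 12 vCPU remain.
Put 19 vCPU in host 8; 29 vCPU remain.
Put 16 vCPU in host 8; 13 vCPU remain.
Put 17 vCPU in host 9; 31 vCPU remain.
Put 20 vCPU in host 9; 11 vCPU remain.
Final hosts: [17,17] [16,18] [19,17] [16,19] [18,20] [20,19] [20,16] [19,16] [17,20].

9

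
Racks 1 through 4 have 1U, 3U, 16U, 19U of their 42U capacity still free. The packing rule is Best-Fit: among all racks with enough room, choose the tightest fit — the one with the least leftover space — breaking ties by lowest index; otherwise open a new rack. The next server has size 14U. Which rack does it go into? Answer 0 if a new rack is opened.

3

Racks with room: rack 3 (16U), rack 4 (19U).
Tightest fit is rack 3 with 16U free.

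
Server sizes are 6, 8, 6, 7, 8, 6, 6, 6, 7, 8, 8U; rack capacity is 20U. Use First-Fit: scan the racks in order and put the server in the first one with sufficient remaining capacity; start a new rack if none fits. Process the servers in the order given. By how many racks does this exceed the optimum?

1

First-Fit: [6,8,6] [7,8] [6,6,6] [7,8] [8] → 5 racks.
Total size 76U; any packing needs at least ⌈76/20⌉ = 4 racks.
An optimal packing achieves that bound: [8,8] [8,6,6] [8,6,6] [7,7,6] → 4 racks.
Excess: 5 − 4 = 1.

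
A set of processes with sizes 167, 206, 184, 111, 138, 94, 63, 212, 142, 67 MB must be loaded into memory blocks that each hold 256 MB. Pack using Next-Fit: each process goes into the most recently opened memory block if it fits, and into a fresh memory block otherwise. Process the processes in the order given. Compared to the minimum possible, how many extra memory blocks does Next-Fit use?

Next-Fit: [167] [206] [184] [111,138] [94,63] [212] [142,67] → 7 memory blocks.
Total size 1384 MB; any packing needs at least ⌈1384/256⌉ = 6 memory blocks.
An optimal packing achieves that bound: [212] [206] [184,67] [167,63] [142,111] [138,94] → 6 memory blocks.
Excess: 7 − 6 = 1.

1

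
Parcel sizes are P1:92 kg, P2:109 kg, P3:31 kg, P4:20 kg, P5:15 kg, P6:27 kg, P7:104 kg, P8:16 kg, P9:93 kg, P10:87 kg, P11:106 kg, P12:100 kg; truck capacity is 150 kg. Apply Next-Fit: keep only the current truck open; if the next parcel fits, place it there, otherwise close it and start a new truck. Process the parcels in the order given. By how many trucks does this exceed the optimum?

1

Next-Fit: [92] [109,31] [20,15,27] [104,16] [93] [87] [106] [100] → 8 trucks.
7 parcels exceed 75 kg (half the capacity), and no two of those can share a truck, so at least 7 trucks are needed.
An optimal packing achieves that bound: [109,31] [106,27,16] [104,20,15] [100] [93] [92] [87] → 7 trucks.
Excess: 8 − 7 = 1.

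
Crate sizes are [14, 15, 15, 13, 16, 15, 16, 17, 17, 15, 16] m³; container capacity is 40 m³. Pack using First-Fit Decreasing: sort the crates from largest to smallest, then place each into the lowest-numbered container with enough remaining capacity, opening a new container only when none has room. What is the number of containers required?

6 containers

Sorted descending: 17, 17, 16, 16, 16, 15, 15, 15, 15, 14, 13.
container 1: place 17 m³, 23 m³ left
container 1: place 17 m³, 6 m³ left
container 2: place 16 m³, 24 m³ left
container 2: place 16 m³, 8 m³ left
container 3: place 16 m³, 24 m³ left
container 3: place 15 m³, 9 m³ left
container 4: place 15 m³, 25 m³ left
container 4: place 15 m³, 10 m³ left
container 5: place 15 m³, 25 m³ left
container 5: place 14 m³, 11 m³ left
container 6: place 13 m³, 27 m³ left
Final containers: [17,17] [16,16] [16,15] [15,15] [15,14] [13].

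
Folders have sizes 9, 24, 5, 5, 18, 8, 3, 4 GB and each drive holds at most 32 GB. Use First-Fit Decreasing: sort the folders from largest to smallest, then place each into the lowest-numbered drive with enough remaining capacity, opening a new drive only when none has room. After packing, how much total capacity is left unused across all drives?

20

Sorted descending: 24, 18, 9, 8, 5, 5, 4, 3.
drive 1: place 24 GB, 8 GB left
drive 2: place 18 GB, 14 GB left
drive 2: place 9 GB, 5 GB left
drive 1: place 8 GB, 0 GB left
drive 2: place 5 GB, 0 GB left
drive 3: place 5 GB, 27 GB left
drive 3: place 4 GB, 23 GB left
drive 3: place 3 GB, 20 GB left
3 drives × 32 GB = 96 GB; used 76 GB; unused 20 GB.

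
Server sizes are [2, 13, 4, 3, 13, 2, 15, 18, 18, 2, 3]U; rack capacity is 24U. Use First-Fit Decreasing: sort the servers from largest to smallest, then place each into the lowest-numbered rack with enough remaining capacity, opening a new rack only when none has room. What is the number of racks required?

5 racks

Sorted descending: 18, 18, 15, 13, 13, 4, 3, 3, 2, 2, 2.
18U → rack 1 (remaining 6U)
18U → rack 2 (remaining 6U)
15U → rack 3 (remaining 9U)
13U → rack 4 (remaining 11U)
13U → rack 5 (remaining 11U)
4U → rack 1 (remaining 2U)
3U → rack 2 (remaining 3U)
3U → rack 2 (remaining 0U)
2U → rack 1 (remaining 0U)
2U → rack 3 (remaining 7U)
2U → rack 3 (remaining 5U)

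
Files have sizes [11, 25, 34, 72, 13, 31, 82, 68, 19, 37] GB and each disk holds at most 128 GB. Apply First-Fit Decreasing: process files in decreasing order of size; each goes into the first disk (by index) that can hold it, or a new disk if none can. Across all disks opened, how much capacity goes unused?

Sorted descending: 82, 72, 68, 37, 34, 31, 25, 19, 13, 11.
Put 82 GB in disk 1; 46 GB remain.
Put 72 GB in disk 2; 56 GB remain.
Put 68 GB in disk 3; 60 GB remain.
Put 37 GB in disk 1; 9 GB remain.
Put 34 GB in disk 2; 22 GB remain.
Put 31 GB in disk 3; 29 GB remain.
Put 25 GB in disk 3; 4 GB remain.
Put 19 GB in disk 2; 3 GB remain.
Put 13 GB in disk 4; 115 GB remain.
Put 11 GB in disk 4; 104 GB remain.
4 disks × 128 GB = 512 GB; used 392 GB; unused 120 GB.

120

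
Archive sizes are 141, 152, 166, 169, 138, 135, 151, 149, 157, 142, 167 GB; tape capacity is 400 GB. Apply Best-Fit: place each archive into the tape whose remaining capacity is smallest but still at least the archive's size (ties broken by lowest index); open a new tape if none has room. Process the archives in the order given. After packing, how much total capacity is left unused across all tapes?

733

141 GB → tape 1 (remaining 259 GB)
152 GB → tape 1 (remaining 107 GB)
166 GB → tape 2 (remaining 234 GB)
169 GB → tape 2 (remaining 65 GB)
138 GB → tape 3 (remaining 262 GB)
135 GB → tape 3 (remaining 127 GB)
151 GB → tape 4 (remaining 249 GB)
149 GB → tape 4 (remaining 100 GB)
157 GB → tape 5 (remaining 243 GB)
142 GB → tape 5 (remaining 101 GB)
167 GB → tape 6 (remaining 233 GB)
6 tapes × 400 GB = 2400 GB; used 1667 GB; unused 733 GB.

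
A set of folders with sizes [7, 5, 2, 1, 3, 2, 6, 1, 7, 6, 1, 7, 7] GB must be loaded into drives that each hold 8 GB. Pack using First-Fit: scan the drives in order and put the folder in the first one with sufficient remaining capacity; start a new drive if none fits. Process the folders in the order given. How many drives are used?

drive 1: place 7 GB, 1 GB left
drive 2: place 5 GB, 3 GB left
drive 2: place 2 GB, 1 GB left
drive 1: place 1 GB, 0 GB left
drive 3: place 3 GB, 5 GB left
drive 3: place 2 GB, 3 GB left
drive 4: place 6 GB, 2 GB left
drive 2: place 1 GB, 0 GB left
drive 5: place 7 GB, 1 GB left
drive 6: place 6 GB, 2 GB left
drive 3: place 1 GB, 2 GB left
drive 7: place 7 GB, 1 GB left
drive 8: place 7 GB, 1 GB left

8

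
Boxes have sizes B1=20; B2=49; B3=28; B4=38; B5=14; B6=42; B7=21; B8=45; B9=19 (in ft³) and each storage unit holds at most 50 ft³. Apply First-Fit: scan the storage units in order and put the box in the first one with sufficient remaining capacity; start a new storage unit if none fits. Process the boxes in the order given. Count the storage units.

7 storage units

storage unit 1: place B1 (20 ft³), 30 ft³ left
storage unit 2: place B2 (49 ft³), 1 ft³ left
storage unit 1: place B3 (28 ft³), 2 ft³ left
storage unit 3: place B4 (38 ft³), 12 ft³ left
storage unit 4: place B5 (14 ft³), 36 ft³ left
storage unit 5: place B6 (42 ft³), 8 ft³ left
storage unit 4: place B7 (21 ft³), 15 ft³ left
storage unit 6: place B8 (45 ft³), 5 ft³ left
storage unit 7: place B9 (19 ft³), 31 ft³ left
Final storage units: [20,28] [49] [38] [14,21] [42] [45] [19].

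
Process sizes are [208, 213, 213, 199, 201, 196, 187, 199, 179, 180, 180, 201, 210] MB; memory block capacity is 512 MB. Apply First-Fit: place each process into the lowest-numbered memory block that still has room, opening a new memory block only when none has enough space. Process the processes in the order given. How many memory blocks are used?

7

memory block 1: place 208 MB, 304 MB left
memory block 1: place 213 MB, 91 MB left
memory block 2: place 213 MB, 299 MB left
memory block 2: place 199 MB, 100 MB left
memory block 3: place 201 MB, 311 MB left
memory block 3: place 196 MB, 115 MB left
memory block 4: place 187 MB, 325 MB left
memory block 4: place 199 MB, 126 MB left
memory block 5: place 179 MB, 333 MB left
memory block 5: place 180 MB, 153 MB left
memory block 6: place 180 MB, 332 MB left
memory block 6: place 201 MB, 131 MB left
memory block 7: place 210 MB, 302 MB left
Final memory blocks: [208,213] [213,199] [201,196] [187,199] [179,180] [180,201] [210].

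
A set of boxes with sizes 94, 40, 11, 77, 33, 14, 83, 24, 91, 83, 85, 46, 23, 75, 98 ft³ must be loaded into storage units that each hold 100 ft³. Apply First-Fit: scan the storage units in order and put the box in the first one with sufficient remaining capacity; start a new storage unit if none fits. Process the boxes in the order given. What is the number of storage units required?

storage unit 1: place 94 ft³, 6 ft³ left
storage unit 2: place 40 ft³, 60 ft³ left
storage unit 2: place 11 ft³, 49 ft³ left
storage unit 3: place 77 ft³, 23 ft³ left
storage unit 2: place 33 ft³, 16 ft³ left
storage unit 2: place 14 ft³, 2 ft³ left
storage unit 4: place 83 ft³, 17 ft³ left
storage unit 5: place 24 ft³, 76 ft³ left
storage unit 6: place 91 ft³, 9 ft³ left
storage unit 7: place 83 ft³, 17 ft³ left
storage unit 8: place 85 ft³, 15 ft³ left
storage unit 5: place 46 ft³, 30 ft³ left
storage unit 3: place 23 ft³, 0 ft³ left
storage unit 9: place 75 ft³, 25 ft³ left
storage unit 10: place 98 ft³, 2 ft³ left

10 storage units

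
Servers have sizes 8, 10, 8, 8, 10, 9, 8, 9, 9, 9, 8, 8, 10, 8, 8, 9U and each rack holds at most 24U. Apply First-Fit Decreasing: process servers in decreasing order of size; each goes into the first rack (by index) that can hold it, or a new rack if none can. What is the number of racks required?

7 racks

Sorted descending: 10, 10, 10, 9, 9, 9, 9, 9, 8, 8, 8, 8, 8, 8, 8, 8.
rack 1: place 10U, 14U left
rack 1: place 10U, 4U left
rack 2: place 10U, 14U left
rack 2: place 9U, 5U left
rack 3: place 9U, 15U left
rack 3: place 9U, 6U left
rack 4: place 9U, 15U left
rack 4: place 9U, 6U left
rack 5: place 8U, 16U left
rack 5: place 8U, 8U left
rack 5: place 8U, 0U left
rack 6: place 8U, 16U left
rack 6: place 8U, 8U left
rack 6: place 8U, 0U left
rack 7: place 8U, 16U left
rack 7: place 8U, 8U left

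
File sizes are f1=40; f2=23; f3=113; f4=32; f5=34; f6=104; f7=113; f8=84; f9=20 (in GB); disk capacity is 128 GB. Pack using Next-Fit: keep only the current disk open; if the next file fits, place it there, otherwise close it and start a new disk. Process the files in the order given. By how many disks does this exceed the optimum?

Next-Fit: [40,23] [113] [32,34] [104] [113] [84,20] → 6 disks.
Total size 563 GB; any packing needs at least ⌈563/128⌉ = 5 disks.
An optimal packing achieves that bound: [113] [113] [104,23] [84,40] [34,32,20] → 5 disks.
Excess: 6 − 5 = 1.

1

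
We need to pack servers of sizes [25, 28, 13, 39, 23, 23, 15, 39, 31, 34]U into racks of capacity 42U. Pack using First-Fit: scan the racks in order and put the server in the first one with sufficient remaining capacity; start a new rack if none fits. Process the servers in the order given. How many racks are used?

8 racks

25U → rack 1 (remaining 17U)
28U → rack 2 (remaining 14U)
13U → rack 1 (remaining 4U)
39U → rack 3 (remaining 3U)
23U → rack 4 (remaining 19U)
23U → rack 5 (remaining 19U)
15U → rack 4 (remaining 4U)
39U → rack 6 (remaining 3U)
31U → rack 7 (remaining 11U)
34U → rack 8 (remaining 8U)
Final racks: [25,13] [28] [39] [23,15] [23] [39] [31] [34].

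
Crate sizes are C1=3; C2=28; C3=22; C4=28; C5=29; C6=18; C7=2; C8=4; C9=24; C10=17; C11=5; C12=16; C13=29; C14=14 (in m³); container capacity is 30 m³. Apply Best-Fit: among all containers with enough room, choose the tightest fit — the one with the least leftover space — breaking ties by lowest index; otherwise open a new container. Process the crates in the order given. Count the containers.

9 containers

C1 (3 m³) → container 1 (remaining 27 m³)
C2 (28 m³) → container 2 (remaining 2 m³)
C3 (22 m³) → container 1 (remaining 5 m³)
C4 (28 m³) → container 3 (remaining 2 m³)
C5 (29 m³) → container 4 (remaining 1 m³)
C6 (18 m³) → container 5 (remaining 12 m³)
C7 (2 m³) → container 2 (remaining 0 m³)
C8 (4 m³) → container 1 (remaining 1 m³)
C9 (24 m³) → container 6 (remaining 6 m³)
C10 (17 m³) → container 7 (remaining 13 m³)
C11 (5 m³) → container 6 (remaining 1 m³)
C12 (16 m³) → container 8 (remaining 14 m³)
C13 (29 m³) → container 9 (remaining 1 m³)
C14 (14 m³) → container 8 (remaining 0 m³)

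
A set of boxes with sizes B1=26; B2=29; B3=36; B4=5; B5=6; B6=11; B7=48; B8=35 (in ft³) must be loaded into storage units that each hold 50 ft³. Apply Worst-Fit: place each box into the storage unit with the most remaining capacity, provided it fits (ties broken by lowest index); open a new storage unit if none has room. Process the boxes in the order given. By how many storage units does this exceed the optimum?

0

Worst-Fit: [26,5,11] [29,6] [36] [48] [35] → 5 storage units.
5 boxes exceed 25 ft³ (half the capacity), and no two of those can share a storage unit, so at least 5 storage units are needed.
So 5 is already optimal.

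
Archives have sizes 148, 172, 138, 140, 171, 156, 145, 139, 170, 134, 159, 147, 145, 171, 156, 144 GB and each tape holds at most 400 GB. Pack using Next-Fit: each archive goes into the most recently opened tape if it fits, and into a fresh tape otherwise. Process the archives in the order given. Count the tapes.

8

148 GB → tape 1 (remaining 252 GB)
172 GB → tape 1 (remaining 80 GB)
138 GB → tape 2 (remaining 262 GB)
140 GB → tape 2 (remaining 122 GB)
171 GB → tape 3 (remaining 229 GB)
156 GB → tape 3 (remaining 73 GB)
145 GB → tape 4 (remaining 255 GB)
139 GB → tape 4 (remaining 116 GB)
170 GB → tape 5 (remaining 230 GB)
134 GB → tape 5 (remaining 96 GB)
159 GB → tape 6 (remaining 241 GB)
147 GB → tape 6 (remaining 94 GB)
145 GB → tape 7 (remaining 255 GB)
171 GB → tape 7 (remaining 84 GB)
156 GB → tape 8 (remaining 244 GB)
144 GB → tape 8 (remaining 100 GB)
Final tapes: [148,172] [138,140] [171,156] [145,139] [170,134] [159,147] [145,171] [156,144].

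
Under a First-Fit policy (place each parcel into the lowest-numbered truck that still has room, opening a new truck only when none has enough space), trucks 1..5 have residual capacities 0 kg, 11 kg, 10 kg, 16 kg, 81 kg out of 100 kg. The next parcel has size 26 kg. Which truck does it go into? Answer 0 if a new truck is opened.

Trucks with room: truck 5 (81 kg).
The first with room is truck 5.

5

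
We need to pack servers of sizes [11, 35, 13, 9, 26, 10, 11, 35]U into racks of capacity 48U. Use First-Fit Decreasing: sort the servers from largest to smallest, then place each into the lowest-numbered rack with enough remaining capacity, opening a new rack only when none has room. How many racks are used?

4

Sorted descending: 35, 35, 26, 13, 11, 11, 10, 9.
Put 35U in rack 1; 13U remain.
Put 35U in rack 2; 13U remain.
Put 26U in rack 3; 22U remain.
Put 13U in rack 1; 0U remain.
Put 11U in rack 2; 2U remain.
Put 11U in rack 3; 11U remain.
Put 10U in rack 3; 1U remain.
Put 9U in rack 4; 39U remain.
Final racks: [35,13] [35,11] [26,11,10] [9].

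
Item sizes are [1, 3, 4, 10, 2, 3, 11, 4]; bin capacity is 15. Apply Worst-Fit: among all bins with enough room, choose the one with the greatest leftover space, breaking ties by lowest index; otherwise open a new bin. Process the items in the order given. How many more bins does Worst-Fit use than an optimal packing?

0

Worst-Fit: [1,3,4,2,3] [10,4] [11] → 3 bins.
Total size 38; any packing needs at least ⌈38/15⌉ = 3 bins.
So 3 is already optimal.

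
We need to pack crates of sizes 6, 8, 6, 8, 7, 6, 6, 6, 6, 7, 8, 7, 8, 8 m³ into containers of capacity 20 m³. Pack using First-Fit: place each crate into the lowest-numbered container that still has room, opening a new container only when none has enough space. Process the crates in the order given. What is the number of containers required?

container 1: place 6 m³, 14 m³ left
container 1: place 8 m³, 6 m³ left
container 1: place 6 m³, 0 m³ left
container 2: place 8 m³, 12 m³ left
container 2: place 7 m³, 5 m³ left
container 3: place 6 m³, 14 m³ left
container 3: place 6 m³, 8 m³ left
container 3: place 6 m³, 2 m³ left
container 4: place 6 m³, 14 m³ left
container 4: place 7 m³, 7 m³ left
container 5: place 8 m³, 12 m³ left
container 4: place 7 m³, 0 m³ left
container 5: place 8 m³, 4 m³ left
container 6: place 8 m³, 12 m³ left
Final containers: [6,8,6] [8,7] [6,6,6] [6,7,7] [8,8] [8].

6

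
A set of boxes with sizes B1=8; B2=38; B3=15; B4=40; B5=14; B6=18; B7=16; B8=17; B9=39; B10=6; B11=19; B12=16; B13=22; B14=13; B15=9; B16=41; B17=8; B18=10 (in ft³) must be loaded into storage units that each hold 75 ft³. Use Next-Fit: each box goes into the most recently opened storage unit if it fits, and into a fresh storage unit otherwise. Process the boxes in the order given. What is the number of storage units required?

6

Put B1 (8 ft³) in storage unit 1; 67 ft³ remain.
Put B2 (38 ft³) in storage unit 1; 29 ft³ remain.
Put B3 (15 ft³) in storage unit 1; 14 ft³ remain.
Put B4 (40 ft³) in storage unit 2; 35 ft³ remain.
Put B5 (14 ft³) in storage unit 2; 21 ft³ remain.
Put B6 (18 ft³) in storage unit 2; 3 ft³ remain.
Put B7 (16 ft³) in storage unit 3; 59 ft³ remain.
Put B8 (17 ft³) in storage unit 3; 42 ft³ remain.
Put B9 (39 ft³) in storage unit 3; 3 ft³ remain.
Put B10 (6 ft³) in storage unit 4; 69 ft³ remain.
Put B11 (19 ft³) in storage unit 4; 50 ft³ remain.
Put B12 (16 ft³) in storage unit 4; 34 ft³ remain.
Put B13 (22 ft³) in storage unit 4; 12 ft³ remain.
Put B14 (13 ft³) in storage unit 5; 62 ft³ remain.
Put B15 (9 ft³) in storage unit 5; 53 ft³ remain.
Put B16 (41 ft³) in storage unit 5; 12 ft³ remain.
Put B17 (8 ft³) in storage unit 5; 4 ft³ remain.
Put B18 (10 ft³) in storage unit 6; 65 ft³ remain.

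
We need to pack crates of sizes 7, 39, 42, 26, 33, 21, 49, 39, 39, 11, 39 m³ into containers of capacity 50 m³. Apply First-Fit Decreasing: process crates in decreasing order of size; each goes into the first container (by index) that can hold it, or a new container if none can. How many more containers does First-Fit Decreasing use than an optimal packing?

0

First-Fit Decreasing: [49] [42,7] [39,11] [39] [39] [39] [33] [26,21] → 8 containers.
8 crates exceed 25 m³ (half the capacity), and no two of those can share a container, so at least 8 containers are needed.
So 8 is already optimal.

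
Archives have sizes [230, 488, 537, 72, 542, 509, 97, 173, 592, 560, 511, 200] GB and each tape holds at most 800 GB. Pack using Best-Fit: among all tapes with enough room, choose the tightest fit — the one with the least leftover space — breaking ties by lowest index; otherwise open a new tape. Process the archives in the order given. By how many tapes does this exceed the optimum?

Best-Fit: [230,488,72] [537,173] [542,97] [509] [592,200] [560] [511] → 7 tapes.
7 archives exceed 400 GB (half the capacity), and no two of those can share a tape, so at least 7 tapes are needed.
So 7 is already optimal.

0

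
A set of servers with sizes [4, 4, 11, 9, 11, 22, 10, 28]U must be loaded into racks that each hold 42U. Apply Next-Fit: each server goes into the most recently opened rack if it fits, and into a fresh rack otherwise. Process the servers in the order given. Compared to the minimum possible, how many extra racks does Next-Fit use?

0

Next-Fit: [4,4,11,9,11] [22,10] [28] → 3 racks.
Total size 99U; any packing needs at least ⌈99/42⌉ = 3 racks.
So 3 is already optimal.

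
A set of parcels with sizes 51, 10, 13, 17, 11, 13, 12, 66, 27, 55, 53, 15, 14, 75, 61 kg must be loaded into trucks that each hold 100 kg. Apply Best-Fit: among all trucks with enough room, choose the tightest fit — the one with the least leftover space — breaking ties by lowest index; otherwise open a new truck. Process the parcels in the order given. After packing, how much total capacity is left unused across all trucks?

107

51 kg → truck 1 (remaining 49 kg)
10 kg → truck 1 (remaining 39 kg)
13 kg → truck 1 (remaining 26 kg)
17 kg → truck 1 (remaining 9 kg)
11 kg → truck 2 (remaining 89 kg)
13 kg → truck 2 (remaining 76 kg)
12 kg → truck 2 (remaining 64 kg)
66 kg → truck 3 (remaining 34 kg)
27 kg → truck 3 (remaining 7 kg)
55 kg → truck 2 (remaining 9 kg)
53 kg → truck 4 (remaining 47 kg)
15 kg → truck 4 (remaining 32 kg)
14 kg → truck 4 (remaining 18 kg)
75 kg → truck 5 (remaining 25 kg)
61 kg → truck 6 (remaining 39 kg)
6 trucks × 100 kg = 600 kg; used 493 kg; unused 107 kg.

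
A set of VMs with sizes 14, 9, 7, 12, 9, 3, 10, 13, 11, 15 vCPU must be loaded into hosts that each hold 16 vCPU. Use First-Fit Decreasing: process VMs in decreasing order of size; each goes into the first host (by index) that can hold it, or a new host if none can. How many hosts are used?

Sorted descending: 15, 14, 13, 12, 11, 10, 9, 9, 7, 3.
host 1: place 15 vCPU, 1 vCPU left
host 2: place 14 vCPU, 2 vCPU left
host 3: place 13 vCPU, 3 vCPU left
host 4: place 12 vCPU, 4 vCPU left
host 5: place 11 vCPU, 5 vCPU left
host 6: place 10 vCPU, 6 vCPU left
host 7: place 9 vCPU, 7 vCPU left
host 8: place 9 vCPU, 7 vCPU left
host 7: place 7 vCPU, 0 vCPU left
host 3: place 3 vCPU, 0 vCPU left

8 hosts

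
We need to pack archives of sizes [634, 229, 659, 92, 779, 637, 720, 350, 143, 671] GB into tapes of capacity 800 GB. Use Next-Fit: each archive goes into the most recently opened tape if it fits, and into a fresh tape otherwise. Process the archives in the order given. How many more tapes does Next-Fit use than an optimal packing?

1

Next-Fit: [634] [229] [659,92] [779] [637] [720] [350,143] [671] → 8 tapes.
Total size 4914 GB; any packing needs at least ⌈4914/800⌉ = 7 tapes.
An optimal packing achieves that bound: [779] [720] [671,92] [659] [637,143] [634] [350,229] → 7 tapes.
Excess: 8 − 7 = 1.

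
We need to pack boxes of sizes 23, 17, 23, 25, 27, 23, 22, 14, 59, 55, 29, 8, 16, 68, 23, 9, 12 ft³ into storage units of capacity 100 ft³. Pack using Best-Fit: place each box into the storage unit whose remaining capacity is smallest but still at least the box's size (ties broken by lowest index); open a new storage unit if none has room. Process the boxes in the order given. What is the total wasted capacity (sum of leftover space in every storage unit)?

47

23 ft³ → storage unit 1 (remaining 77 ft³)
17 ft³ → storage unit 1 (remaining 60 ft³)
23 ft³ → storage unit 1 (remaining 37 ft³)
25 ft³ → storage unit 1 (remaining 12 ft³)
27 ft³ → storage unit 2 (remaining 73 ft³)
23 ft³ → storage unit 2 (remaining 50 ft³)
22 ft³ → storage unit 2 (remaining 28 ft³)
14 ft³ → storage unit 2 (remaining 14 ft³)
59 ft³ → storage unit 3 (remaining 41 ft³)
55 ft³ → storage unit 4 (remaining 45 ft³)
29 ft³ → storage unit 3 (remaining 12 ft³)
8 ft³ → storage unit 1 (remaining 4 ft³)
16 ft³ → storage unit 4 (remaining 29 ft³)
68 ft³ → storage unit 5 (remaining 32 ft³)
23 ft³ → storage unit 4 (remaining 6 ft³)
9 ft³ → storage unit 3 (remaining 3 ft³)
12 ft³ → storage unit 2 (remaining 2 ft³)
5 storage units × 100 ft³ = 500 ft³; used 453 ft³; unused 47 ft³.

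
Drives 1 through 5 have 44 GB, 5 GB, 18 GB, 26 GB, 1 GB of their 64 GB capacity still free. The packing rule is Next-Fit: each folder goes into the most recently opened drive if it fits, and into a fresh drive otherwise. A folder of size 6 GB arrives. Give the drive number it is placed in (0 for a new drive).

Next-Fit only looks at drive 5, which has 1 GB free.
6 GB does not fit, so a new drive is opened.

0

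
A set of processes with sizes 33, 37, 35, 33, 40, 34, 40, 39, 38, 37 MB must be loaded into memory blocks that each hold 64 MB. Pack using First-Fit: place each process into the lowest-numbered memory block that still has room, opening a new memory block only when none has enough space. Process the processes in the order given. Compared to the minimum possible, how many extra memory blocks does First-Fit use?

0

First-Fit: [33] [37] [35] [33] [40] [34] [40] [39] [38] [37] → 10 memory blocks.
10 processes exceed 32 MB (half the capacity), and no two of those can share a memory block, so at least 10 memory blocks are needed.
So 10 is already optimal.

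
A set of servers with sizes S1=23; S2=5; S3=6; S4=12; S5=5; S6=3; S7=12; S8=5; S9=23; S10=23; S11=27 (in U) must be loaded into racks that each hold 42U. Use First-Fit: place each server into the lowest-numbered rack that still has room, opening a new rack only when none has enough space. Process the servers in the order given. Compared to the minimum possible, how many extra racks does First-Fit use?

1

First-Fit: [23,5,6,5,3] [12,12,5] [23] [23] [27] → 5 racks.
Total size 144U; any packing needs at least ⌈144/42⌉ = 4 racks.
An optimal packing achieves that bound: [27,12,3] [23,12,6] [23,5,5,5] [23] → 4 racks.
Excess: 5 − 4 = 1.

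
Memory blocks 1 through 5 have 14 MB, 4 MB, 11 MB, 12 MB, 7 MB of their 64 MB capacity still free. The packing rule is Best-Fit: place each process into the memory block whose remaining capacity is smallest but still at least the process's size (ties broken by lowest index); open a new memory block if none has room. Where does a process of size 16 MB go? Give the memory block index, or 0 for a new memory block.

No memory block has ≥ 16 MB free, so a new memory block is opened.

0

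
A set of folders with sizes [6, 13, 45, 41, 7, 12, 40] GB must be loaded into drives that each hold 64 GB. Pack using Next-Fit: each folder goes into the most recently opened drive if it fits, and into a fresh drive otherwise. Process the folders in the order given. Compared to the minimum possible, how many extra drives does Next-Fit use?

Next-Fit: [6,13,45] [41,7,12] [40] → 3 drives.
Total size 164 GB; any packing needs at least ⌈164/64⌉ = 3 drives.
So 3 is already optimal.

0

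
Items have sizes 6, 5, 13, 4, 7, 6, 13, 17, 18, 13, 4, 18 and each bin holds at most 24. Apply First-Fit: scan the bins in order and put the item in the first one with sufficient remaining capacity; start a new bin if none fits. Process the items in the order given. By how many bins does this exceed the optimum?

First-Fit: [6,5,13] [4,7,6,4] [13] [17] [18] [13] [18] → 7 bins.
Total size 124; any packing needs at least ⌈124/24⌉ = 6 bins.
An optimal packing achieves that bound: [18,6] [18,6] [17,7] [13,5,4] [13,4] [13] → 6 bins.
Excess: 7 − 6 = 1.

1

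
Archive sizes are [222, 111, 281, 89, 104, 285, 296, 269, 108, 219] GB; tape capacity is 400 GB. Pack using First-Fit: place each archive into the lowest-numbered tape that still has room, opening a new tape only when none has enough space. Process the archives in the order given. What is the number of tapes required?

6

tape 1: place 222 GB, 178 GB left
tape 1: place 111 GB, 67 GB left
tape 2: place 281 GB, 119 GB left
tape 2: place 89 GB, 30 GB left
tape 3: place 104 GB, 296 GB left
tape 3: place 285 GB, 11 GB left
tape 4: place 296 GB, 104 GB left
tape 5: place 269 GB, 131 GB left
tape 5: place 108 GB, 23 GB left
tape 6: place 219 GB, 181 GB left
Final tapes: [222,111] [281,89] [104,285] [296] [269,108] [219].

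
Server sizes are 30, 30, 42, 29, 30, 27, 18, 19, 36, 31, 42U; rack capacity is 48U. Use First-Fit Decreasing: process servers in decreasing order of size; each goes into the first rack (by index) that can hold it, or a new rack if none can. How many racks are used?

Sorted descending: 42, 42, 36, 31, 30, 30, 30, 29, 27, 19, 18.
rack 1: place 42U, 6U left
rack 2: place 42U, 6U left
rack 3: place 36U, 12U left
rack 4: place 31U, 17U left
rack 5: place 30U, 18U left
rack 6: place 30U, 18U left
rack 7: place 30U, 18U left
rack 8: place 29U, 19U left
rack 9: place 27U, 21U left
rack 8: place 19U, 0U left
rack 5: place 18U, 0U left

9 racks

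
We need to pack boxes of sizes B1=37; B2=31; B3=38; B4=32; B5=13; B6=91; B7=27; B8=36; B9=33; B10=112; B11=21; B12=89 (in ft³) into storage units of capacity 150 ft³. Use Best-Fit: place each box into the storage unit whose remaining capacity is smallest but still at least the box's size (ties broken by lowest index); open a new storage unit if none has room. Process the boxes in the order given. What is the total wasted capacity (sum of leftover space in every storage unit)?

190

B1 (37 ft³) → storage unit 1 (remaining 113 ft³)
B2 (31 ft³) → storage unit 1 (remaining 82 ft³)
B3 (38 ft³) → storage unit 1 (remaining 44 ft³)
B4 (32 ft³) → storage unit 1 (remaining 12 ft³)
B5 (13 ft³) → storage unit 2 (remaining 137 ft³)
B6 (91 ft³) → storage unit 2 (remaining 46 ft³)
B7 (27 ft³) → storage unit 2 (remaining 19 ft³)
B8 (36 ft³) → storage unit 3 (remaining 114 ft³)
B9 (33 ft³) → storage unit 3 (remaining 81 ft³)
B10 (112 ft³) → storage unit 4 (remaining 38 ft³)
B11 (21 ft³) → storage unit 4 (remaining 17 ft³)
B12 (89 ft³) → storage unit 5 (remaining 61 ft³)
5 storage units × 150 ft³ = 750 ft³; used 560 ft³; unused 190 ft³.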